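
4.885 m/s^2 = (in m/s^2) 4.885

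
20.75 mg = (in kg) 2.075e-05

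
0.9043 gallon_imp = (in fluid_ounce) 139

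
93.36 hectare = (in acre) 230.7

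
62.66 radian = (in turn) 9.973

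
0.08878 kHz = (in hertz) 88.78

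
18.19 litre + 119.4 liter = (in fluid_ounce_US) 4652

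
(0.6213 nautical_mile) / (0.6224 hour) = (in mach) 0.001508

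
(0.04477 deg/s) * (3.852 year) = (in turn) 1.511e+04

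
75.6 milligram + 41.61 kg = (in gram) 4.161e+04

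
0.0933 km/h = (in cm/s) 2.592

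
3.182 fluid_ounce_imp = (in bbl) 0.0005687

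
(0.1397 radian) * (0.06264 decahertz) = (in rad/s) 0.08751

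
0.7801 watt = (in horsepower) 0.001046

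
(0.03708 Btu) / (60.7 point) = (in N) 1827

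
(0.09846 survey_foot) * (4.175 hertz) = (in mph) 0.2803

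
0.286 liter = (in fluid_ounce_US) 9.671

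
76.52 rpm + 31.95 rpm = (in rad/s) 11.36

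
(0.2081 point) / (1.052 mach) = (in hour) 5.693e-11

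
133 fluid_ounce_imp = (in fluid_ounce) 127.8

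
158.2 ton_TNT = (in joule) 6.619e+11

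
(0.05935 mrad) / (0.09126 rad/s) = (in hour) 1.806e-07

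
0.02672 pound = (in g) 12.12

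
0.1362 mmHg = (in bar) 0.0001816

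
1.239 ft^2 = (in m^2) 0.1151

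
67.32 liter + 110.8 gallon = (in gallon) 128.6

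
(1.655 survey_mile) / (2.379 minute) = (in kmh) 67.17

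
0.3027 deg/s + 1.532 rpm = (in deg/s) 9.495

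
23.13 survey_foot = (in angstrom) 7.05e+10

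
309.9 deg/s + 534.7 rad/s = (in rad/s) 540.1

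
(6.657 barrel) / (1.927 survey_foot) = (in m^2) 1.802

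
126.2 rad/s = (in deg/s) 7231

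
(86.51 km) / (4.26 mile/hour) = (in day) 0.5258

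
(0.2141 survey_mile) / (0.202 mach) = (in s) 5.01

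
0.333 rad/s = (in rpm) 3.18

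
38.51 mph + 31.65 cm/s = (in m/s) 17.53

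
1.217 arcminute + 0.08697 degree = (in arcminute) 6.435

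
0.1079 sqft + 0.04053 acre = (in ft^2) 1766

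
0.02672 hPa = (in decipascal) 26.72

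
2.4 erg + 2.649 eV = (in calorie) 5.736e-08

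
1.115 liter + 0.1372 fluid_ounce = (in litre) 1.119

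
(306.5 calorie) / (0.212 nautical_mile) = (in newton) 3.266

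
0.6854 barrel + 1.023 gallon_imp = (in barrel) 0.7147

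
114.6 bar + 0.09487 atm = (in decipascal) 1.147e+08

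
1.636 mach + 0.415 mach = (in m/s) 698.4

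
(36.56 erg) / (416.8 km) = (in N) 8.772e-12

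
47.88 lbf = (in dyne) 2.13e+07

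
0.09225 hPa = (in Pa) 9.225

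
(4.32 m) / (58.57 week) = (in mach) 3.582e-10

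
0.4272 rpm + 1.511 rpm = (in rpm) 1.938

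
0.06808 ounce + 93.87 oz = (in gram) 2663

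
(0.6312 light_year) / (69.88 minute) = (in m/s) 1.424e+12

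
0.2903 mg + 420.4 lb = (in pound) 420.4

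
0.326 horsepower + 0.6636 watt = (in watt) 243.8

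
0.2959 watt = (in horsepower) 0.0003968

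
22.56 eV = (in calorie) 8.639e-19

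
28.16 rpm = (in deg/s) 169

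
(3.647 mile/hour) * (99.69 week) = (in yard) 1.075e+08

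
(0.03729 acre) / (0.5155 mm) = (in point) 8.298e+08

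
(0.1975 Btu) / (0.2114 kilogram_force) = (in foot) 329.8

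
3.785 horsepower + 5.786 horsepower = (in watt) 7137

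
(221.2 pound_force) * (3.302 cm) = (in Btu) 0.03079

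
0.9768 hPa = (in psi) 0.01417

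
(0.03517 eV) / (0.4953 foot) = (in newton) 3.732e-20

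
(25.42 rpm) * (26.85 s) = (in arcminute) 2.457e+05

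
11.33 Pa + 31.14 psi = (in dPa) 2.147e+06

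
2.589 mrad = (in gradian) 0.1648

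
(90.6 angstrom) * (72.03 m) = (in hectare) 6.526e-11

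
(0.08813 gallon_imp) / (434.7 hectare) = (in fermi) 9.217e+04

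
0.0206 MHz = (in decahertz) 2060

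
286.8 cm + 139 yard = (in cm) 1.3e+04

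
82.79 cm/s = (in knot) 1.609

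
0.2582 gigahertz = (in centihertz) 2.582e+10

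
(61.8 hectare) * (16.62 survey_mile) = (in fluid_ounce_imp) 5.818e+14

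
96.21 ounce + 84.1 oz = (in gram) 5112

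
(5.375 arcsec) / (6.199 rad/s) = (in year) 1.333e-13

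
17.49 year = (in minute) 9.193e+06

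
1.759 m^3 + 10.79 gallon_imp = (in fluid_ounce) 6.114e+04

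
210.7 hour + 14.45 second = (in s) 7.585e+05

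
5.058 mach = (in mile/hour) 3853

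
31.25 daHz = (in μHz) 3.125e+08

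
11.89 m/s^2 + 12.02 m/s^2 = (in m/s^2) 23.91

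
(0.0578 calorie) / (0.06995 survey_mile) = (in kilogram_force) 0.0002191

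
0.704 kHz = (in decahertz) 70.4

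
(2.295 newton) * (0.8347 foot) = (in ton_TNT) 1.396e-10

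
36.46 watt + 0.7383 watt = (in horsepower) 0.04988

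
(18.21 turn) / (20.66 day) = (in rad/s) 6.41e-05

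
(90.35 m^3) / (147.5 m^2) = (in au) 4.095e-12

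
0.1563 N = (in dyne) 1.563e+04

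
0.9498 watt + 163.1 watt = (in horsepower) 0.22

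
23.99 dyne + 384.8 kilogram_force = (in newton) 3774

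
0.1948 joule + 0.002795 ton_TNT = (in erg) 1.169e+14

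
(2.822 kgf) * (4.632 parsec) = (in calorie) 9.454e+17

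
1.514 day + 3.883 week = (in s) 2.479e+06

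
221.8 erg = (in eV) 1.384e+14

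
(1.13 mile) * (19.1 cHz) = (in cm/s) 3.473e+04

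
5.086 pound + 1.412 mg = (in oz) 81.38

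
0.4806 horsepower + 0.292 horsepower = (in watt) 576.1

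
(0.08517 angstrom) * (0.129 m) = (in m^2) 1.099e-12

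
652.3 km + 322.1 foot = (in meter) 6.524e+05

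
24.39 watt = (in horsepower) 0.03271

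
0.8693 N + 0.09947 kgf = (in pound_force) 0.4147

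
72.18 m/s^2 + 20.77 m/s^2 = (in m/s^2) 92.95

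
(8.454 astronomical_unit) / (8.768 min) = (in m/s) 2.404e+09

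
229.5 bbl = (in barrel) 229.5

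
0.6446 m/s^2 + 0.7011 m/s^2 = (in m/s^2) 1.346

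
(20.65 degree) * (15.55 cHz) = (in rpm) 0.5352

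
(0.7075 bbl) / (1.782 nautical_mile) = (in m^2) 3.408e-05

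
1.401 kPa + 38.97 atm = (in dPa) 3.95e+07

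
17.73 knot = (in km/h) 32.84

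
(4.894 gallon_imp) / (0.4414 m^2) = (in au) 3.369e-13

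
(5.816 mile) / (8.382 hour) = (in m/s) 0.3102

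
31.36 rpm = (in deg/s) 188.2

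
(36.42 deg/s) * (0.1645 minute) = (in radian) 6.274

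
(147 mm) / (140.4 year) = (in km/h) 1.195e-10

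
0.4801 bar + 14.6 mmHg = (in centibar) 49.96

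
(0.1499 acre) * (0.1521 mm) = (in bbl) 0.5803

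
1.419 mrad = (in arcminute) 4.878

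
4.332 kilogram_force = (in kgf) 4.332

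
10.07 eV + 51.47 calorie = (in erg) 2.154e+09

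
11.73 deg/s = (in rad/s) 0.2047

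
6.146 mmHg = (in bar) 0.008194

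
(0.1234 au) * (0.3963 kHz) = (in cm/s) 7.316e+14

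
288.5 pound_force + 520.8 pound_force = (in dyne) 3.6e+08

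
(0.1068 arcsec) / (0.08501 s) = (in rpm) 5.816e-05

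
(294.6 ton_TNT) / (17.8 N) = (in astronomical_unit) 0.4629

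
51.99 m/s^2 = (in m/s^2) 51.99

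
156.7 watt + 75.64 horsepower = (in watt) 5.656e+04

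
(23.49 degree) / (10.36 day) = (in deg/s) 2.624e-05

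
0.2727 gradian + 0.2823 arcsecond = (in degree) 0.2455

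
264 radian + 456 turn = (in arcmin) 1.076e+07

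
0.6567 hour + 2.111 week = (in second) 1.279e+06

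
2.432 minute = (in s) 145.9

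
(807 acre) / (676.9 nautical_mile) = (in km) 0.002605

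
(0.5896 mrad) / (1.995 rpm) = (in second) 0.002822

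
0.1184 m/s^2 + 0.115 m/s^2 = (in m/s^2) 0.2334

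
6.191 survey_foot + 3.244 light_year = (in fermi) 3.069e+31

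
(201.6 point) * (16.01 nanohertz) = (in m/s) 1.139e-09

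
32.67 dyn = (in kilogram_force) 3.331e-05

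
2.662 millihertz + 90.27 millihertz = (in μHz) 9.293e+04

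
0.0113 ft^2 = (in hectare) 1.05e-07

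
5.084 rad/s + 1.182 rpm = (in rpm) 49.73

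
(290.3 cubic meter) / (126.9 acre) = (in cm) 0.05653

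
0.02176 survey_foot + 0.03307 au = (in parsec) 1.603e-07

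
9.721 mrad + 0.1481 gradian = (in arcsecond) 2485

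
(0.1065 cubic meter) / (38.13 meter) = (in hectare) 2.793e-07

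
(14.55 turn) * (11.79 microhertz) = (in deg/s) 0.06176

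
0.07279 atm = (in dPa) 7.375e+04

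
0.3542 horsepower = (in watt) 264.1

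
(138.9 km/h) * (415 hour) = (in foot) 1.891e+08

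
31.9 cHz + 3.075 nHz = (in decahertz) 0.0319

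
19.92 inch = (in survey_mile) 0.0003144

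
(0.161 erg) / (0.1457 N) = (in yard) 1.208e-07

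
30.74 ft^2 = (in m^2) 2.856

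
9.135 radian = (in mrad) 9135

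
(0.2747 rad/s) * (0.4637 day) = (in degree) 6.306e+05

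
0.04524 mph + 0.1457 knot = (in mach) 0.0002795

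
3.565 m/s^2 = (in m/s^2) 3.565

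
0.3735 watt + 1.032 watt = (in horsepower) 0.001885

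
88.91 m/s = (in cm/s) 8891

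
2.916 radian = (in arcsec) 6.015e+05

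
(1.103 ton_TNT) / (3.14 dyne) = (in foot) 4.822e+14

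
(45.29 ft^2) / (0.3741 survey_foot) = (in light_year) 3.9e-15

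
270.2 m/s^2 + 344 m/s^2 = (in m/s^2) 614.2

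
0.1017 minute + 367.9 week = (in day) 2575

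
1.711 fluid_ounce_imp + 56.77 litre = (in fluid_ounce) 1921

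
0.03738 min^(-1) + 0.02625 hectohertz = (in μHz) 2.626e+06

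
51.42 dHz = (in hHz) 0.05142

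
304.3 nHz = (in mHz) 0.0003043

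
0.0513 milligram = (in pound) 1.131e-07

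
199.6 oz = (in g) 5659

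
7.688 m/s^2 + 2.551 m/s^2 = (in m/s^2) 10.24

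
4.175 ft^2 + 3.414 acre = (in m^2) 1.382e+04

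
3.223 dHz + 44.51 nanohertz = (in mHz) 322.3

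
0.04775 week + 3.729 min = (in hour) 8.084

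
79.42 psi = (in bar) 5.476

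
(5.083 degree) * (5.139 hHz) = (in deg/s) 2612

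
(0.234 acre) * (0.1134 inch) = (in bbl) 17.16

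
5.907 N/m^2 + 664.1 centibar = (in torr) 4981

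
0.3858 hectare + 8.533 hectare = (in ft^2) 9.6e+05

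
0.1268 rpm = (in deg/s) 0.7608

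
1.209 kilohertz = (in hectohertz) 12.09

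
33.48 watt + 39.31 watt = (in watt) 72.79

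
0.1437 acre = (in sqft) 6260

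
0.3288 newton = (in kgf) 0.03353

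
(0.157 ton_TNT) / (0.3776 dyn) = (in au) 1163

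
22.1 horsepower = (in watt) 1.648e+04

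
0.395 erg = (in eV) 2.465e+11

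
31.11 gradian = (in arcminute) 1680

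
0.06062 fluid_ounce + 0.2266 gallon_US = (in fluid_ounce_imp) 30.25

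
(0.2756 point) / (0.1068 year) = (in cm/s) 2.887e-09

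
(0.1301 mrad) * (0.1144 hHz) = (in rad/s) 0.001488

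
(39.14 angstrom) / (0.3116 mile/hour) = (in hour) 7.805e-12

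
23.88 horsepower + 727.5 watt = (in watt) 1.853e+04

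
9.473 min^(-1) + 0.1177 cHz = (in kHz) 0.0001591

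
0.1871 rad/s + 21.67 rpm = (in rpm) 23.46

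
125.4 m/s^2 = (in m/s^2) 125.4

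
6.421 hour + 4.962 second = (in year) 0.0007331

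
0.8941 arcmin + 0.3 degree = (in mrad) 5.496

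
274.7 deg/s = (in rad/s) 4.794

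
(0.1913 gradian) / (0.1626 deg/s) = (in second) 1.059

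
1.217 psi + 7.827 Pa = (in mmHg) 63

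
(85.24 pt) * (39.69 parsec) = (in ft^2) 3.964e+17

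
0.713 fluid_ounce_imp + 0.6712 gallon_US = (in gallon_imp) 0.5633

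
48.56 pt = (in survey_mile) 1.064e-05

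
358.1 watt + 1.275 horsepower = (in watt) 1309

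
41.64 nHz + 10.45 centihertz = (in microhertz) 1.045e+05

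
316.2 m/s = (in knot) 614.6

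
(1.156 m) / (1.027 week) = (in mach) 5.466e-09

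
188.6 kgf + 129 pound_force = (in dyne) 2.423e+08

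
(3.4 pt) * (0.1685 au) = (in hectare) 3023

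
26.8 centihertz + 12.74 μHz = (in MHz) 2.68e-07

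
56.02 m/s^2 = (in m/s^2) 56.02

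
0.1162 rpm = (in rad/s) 0.01217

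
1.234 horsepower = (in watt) 920.2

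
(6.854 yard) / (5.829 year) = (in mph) 7.627e-08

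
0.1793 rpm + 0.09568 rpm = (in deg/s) 1.65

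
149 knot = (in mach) 0.2251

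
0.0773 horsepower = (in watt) 57.64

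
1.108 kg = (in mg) 1.108e+06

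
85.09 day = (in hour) 2042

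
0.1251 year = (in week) 6.523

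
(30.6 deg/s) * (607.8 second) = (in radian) 324.6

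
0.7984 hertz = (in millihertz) 798.4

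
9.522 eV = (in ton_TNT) 3.646e-28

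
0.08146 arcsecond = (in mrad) 0.0003949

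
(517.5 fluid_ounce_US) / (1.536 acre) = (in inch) 9.693e-05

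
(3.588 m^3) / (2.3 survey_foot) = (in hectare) 0.0005118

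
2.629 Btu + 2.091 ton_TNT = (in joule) 8.749e+09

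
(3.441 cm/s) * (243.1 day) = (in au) 4.831e-06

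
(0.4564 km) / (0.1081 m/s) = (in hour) 1.173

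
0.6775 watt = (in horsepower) 0.0009085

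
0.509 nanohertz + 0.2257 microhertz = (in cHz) 2.262e-05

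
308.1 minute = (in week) 0.03057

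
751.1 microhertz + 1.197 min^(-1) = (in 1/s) 0.0207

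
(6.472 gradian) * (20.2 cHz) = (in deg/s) 1.177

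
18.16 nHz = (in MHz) 1.816e-14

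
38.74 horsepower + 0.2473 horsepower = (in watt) 2.907e+04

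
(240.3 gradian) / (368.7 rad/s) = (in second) 0.01024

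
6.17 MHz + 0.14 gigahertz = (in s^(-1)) 1.462e+08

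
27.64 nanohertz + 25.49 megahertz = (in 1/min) 1.529e+09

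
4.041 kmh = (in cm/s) 112.2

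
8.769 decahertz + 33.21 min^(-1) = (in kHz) 0.08824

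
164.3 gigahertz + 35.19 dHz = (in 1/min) 9.858e+12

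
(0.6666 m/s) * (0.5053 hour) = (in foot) 3978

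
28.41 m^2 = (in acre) 0.00702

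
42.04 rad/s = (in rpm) 401.5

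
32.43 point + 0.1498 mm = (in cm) 1.159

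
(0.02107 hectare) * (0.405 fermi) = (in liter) 8.533e-11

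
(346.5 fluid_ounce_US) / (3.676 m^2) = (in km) 2.788e-06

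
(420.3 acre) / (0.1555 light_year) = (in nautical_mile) 6.243e-13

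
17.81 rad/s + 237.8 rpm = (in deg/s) 2447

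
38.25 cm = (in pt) 1084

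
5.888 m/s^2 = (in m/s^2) 5.888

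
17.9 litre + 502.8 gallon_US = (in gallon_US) 507.5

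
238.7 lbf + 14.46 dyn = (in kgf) 108.3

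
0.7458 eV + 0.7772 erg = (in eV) 4.851e+11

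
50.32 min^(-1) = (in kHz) 0.0008387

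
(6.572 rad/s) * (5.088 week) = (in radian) 2.022e+07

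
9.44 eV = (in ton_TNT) 3.615e-28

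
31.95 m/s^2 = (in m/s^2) 31.95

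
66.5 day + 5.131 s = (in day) 66.5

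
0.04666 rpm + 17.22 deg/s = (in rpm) 2.917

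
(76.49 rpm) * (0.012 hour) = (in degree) 1.983e+04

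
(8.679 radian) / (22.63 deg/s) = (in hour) 0.006104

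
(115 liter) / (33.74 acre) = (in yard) 9.211e-07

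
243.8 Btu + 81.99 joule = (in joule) 2.573e+05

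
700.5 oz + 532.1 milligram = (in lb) 43.78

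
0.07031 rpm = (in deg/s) 0.4219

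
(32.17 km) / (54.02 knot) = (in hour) 0.3216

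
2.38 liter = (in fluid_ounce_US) 80.48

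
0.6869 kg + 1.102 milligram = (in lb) 1.514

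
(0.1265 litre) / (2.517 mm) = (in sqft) 0.541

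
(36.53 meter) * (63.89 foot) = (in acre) 0.1758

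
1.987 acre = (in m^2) 8041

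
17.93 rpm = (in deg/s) 107.6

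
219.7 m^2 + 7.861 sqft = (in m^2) 220.4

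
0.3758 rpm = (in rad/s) 0.03935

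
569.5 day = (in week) 81.36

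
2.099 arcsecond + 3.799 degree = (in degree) 3.8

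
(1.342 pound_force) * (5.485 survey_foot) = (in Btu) 0.009459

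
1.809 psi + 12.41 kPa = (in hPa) 248.8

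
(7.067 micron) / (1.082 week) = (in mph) 2.416e-11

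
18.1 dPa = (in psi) 0.0002625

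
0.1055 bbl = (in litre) 16.77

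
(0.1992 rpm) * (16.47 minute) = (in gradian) 1312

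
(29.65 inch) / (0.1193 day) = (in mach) 2.146e-07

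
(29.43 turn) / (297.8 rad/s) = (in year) 1.969e-08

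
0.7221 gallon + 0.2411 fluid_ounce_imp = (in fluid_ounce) 92.66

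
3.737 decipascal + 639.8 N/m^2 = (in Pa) 640.2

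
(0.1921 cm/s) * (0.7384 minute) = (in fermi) 8.511e+13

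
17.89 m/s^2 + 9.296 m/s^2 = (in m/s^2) 27.19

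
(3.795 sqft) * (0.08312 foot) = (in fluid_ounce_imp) 314.4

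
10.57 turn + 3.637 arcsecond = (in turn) 10.57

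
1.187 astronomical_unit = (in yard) 1.942e+11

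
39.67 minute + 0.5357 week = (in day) 3.777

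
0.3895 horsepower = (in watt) 290.5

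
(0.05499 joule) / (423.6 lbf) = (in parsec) 9.458e-22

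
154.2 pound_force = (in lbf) 154.2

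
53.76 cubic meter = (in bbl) 338.1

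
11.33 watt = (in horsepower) 0.01519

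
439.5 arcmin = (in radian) 0.1278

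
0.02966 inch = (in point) 2.136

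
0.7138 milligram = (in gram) 0.0007138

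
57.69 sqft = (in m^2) 5.36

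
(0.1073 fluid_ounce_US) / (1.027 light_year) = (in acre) 8.07e-26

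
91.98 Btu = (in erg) 9.704e+11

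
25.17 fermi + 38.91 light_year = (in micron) 3.681e+23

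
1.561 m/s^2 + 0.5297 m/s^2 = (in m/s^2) 2.091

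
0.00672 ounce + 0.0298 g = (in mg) 220.3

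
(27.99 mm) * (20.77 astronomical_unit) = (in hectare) 8.697e+06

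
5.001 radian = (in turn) 0.7959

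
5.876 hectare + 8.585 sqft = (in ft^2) 6.325e+05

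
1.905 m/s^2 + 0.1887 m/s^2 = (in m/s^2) 2.094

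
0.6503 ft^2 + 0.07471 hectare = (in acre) 0.1846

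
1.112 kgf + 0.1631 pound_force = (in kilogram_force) 1.186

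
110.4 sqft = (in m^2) 10.26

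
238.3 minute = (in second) 1.43e+04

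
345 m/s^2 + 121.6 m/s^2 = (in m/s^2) 466.6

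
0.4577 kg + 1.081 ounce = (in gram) 488.3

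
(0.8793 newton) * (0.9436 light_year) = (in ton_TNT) 1.876e+06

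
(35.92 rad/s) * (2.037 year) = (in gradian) 1.469e+11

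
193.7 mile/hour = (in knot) 168.3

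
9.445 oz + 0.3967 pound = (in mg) 4.477e+05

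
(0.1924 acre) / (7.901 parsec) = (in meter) 3.194e-15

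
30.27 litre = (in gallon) 7.996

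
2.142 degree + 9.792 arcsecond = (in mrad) 37.43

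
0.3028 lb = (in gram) 137.3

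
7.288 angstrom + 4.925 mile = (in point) 2.247e+07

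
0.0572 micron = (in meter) 5.72e-08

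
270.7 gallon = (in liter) 1025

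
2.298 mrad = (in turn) 0.0003657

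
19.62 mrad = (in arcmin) 67.45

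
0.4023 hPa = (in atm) 0.000397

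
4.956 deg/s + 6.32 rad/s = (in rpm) 61.18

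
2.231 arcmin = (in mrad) 0.649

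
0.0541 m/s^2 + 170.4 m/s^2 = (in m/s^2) 170.5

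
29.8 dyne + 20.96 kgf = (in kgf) 20.96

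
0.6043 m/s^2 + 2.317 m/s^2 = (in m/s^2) 2.921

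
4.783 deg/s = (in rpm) 0.7972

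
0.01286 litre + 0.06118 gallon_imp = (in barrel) 0.00183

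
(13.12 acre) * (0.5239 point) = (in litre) 9813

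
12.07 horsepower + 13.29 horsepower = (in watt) 1.891e+04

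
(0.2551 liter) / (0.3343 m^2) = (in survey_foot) 0.002504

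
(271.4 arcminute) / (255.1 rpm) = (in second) 0.002955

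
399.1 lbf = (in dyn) 1.775e+08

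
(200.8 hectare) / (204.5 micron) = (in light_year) 1.038e-06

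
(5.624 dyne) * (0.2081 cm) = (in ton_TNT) 2.797e-17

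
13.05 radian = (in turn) 2.077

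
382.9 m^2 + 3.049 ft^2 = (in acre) 0.09469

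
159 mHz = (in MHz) 1.59e-07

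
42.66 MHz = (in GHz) 0.04266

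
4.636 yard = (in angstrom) 4.239e+10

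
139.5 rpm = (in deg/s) 837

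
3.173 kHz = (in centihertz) 3.173e+05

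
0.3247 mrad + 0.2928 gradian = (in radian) 0.004924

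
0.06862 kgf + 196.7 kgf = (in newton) 1930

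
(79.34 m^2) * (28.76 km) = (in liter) 2.282e+09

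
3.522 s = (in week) 5.823e-06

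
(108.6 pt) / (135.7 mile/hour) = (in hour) 1.754e-07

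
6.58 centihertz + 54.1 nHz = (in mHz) 65.8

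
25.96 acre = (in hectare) 10.51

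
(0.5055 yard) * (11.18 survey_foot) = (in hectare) 0.0001575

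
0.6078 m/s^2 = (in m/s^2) 0.6078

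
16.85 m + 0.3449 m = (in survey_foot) 56.41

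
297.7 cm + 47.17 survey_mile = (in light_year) 8.024e-12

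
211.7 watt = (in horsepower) 0.2839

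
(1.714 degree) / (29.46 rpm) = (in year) 3.075e-10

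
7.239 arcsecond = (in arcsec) 7.239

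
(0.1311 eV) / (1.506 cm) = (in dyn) 1.395e-13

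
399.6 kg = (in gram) 3.996e+05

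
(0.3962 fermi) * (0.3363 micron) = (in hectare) 1.332e-26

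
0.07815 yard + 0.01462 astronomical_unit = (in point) 6.2e+12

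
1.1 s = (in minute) 0.01833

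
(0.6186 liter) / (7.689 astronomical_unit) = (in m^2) 5.378e-16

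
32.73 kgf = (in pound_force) 72.16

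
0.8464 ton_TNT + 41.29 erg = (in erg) 3.541e+16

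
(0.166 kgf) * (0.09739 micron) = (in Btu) 1.503e-10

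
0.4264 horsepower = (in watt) 318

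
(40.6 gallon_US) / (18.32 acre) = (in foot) 6.801e-06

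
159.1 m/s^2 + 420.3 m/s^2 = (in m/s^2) 579.4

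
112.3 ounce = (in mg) 3.184e+06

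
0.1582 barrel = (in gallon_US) 6.644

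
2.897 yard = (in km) 0.002649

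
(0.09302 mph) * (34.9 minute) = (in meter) 87.08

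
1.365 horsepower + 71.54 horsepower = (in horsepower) 72.91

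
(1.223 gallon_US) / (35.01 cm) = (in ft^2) 0.1423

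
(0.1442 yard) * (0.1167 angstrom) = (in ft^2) 1.656e-11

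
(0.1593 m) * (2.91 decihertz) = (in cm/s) 4.636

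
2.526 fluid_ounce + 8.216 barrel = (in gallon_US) 345.1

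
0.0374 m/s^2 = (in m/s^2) 0.0374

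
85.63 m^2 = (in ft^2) 921.7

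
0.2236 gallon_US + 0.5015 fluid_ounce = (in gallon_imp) 0.1894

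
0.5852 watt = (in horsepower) 0.0007848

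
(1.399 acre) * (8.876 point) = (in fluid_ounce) 5.994e+05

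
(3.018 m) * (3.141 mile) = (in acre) 3.77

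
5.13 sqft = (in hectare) 4.766e-05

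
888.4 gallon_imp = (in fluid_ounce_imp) 1.421e+05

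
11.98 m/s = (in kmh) 43.13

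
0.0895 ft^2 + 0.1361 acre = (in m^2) 550.8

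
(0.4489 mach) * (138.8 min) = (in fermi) 1.273e+21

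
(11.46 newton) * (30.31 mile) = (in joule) 5.59e+05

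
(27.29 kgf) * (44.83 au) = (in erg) 1.795e+22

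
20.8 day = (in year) 0.05699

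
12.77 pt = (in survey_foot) 0.01478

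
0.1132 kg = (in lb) 0.2496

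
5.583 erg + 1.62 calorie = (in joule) 6.778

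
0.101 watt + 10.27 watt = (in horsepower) 0.01391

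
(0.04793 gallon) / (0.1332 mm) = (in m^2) 1.362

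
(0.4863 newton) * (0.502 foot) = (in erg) 7.441e+05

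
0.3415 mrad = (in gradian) 0.02174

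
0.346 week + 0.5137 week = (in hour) 144.4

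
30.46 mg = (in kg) 3.046e-05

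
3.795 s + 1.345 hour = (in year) 0.0001537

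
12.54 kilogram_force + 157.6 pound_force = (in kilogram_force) 84.03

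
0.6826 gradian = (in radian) 0.01072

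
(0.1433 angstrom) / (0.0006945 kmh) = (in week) 1.228e-13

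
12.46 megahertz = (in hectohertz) 1.246e+05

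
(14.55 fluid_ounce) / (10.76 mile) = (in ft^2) 2.675e-07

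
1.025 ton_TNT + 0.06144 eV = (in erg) 4.289e+16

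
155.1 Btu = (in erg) 1.636e+12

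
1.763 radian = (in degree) 101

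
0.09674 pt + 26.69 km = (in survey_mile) 16.58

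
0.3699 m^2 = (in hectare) 3.699e-05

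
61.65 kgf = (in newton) 604.6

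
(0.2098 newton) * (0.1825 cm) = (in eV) 2.39e+15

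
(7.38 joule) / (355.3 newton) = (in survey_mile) 1.291e-05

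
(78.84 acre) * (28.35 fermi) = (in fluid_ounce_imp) 0.0003183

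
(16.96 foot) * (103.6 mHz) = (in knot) 1.041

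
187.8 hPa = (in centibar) 18.78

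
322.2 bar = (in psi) 4673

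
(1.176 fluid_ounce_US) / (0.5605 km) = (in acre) 1.533e-11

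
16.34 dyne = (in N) 0.0001634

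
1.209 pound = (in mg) 5.484e+05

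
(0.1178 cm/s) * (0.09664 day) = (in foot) 32.27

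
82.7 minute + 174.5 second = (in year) 0.0001629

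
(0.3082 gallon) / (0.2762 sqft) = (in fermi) 4.547e+13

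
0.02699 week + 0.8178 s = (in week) 0.02699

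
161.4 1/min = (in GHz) 2.69e-09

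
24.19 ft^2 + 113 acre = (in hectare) 45.73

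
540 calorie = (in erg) 2.259e+10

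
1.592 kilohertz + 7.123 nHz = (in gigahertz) 1.592e-06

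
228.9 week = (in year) 4.39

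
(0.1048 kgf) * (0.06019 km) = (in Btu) 0.05863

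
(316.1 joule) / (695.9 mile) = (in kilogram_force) 2.878e-05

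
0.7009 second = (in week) 1.159e-06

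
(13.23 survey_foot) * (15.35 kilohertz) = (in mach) 181.8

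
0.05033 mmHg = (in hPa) 0.0671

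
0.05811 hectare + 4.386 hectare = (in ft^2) 4.784e+05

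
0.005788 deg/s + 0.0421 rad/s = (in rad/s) 0.0422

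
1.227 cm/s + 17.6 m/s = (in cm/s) 1761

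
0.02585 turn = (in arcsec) 3.35e+04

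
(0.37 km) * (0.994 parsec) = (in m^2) 1.135e+19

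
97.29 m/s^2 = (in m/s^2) 97.29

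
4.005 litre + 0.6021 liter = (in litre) 4.607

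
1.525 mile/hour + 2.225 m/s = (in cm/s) 290.7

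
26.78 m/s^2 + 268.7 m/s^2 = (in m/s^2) 295.5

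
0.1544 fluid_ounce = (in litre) 0.004566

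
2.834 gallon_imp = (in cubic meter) 0.01288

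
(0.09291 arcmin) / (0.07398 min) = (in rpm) 5.814e-05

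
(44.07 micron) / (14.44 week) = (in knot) 9.809e-12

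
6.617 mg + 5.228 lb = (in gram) 2371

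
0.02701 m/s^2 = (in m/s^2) 0.02701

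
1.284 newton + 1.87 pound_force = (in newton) 9.602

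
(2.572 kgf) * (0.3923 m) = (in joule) 9.895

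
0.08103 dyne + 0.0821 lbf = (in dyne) 3.652e+04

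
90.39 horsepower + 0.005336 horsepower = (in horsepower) 90.4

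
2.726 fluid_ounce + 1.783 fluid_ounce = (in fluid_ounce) 4.509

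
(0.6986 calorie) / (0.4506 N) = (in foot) 21.28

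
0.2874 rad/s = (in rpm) 2.744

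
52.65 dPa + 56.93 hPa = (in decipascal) 5.698e+04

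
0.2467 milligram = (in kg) 2.467e-07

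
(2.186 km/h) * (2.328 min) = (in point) 2.404e+05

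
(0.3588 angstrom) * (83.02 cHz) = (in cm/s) 2.979e-09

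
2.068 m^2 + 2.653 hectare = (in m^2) 2.653e+04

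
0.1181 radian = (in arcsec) 2.436e+04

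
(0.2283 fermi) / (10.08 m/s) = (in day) 2.621e-22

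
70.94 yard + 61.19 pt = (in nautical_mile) 0.03504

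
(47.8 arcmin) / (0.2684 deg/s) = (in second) 2.968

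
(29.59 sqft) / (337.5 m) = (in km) 8.145e-06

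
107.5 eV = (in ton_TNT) 4.116e-27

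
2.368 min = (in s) 142.1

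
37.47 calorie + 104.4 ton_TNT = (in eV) 2.726e+30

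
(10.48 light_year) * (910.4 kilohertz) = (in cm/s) 9.026e+24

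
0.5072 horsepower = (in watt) 378.2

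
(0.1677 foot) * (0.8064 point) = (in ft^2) 0.0001565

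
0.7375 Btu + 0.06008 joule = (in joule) 778.2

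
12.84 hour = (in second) 4.622e+04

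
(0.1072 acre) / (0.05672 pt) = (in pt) 6.146e+10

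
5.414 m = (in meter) 5.414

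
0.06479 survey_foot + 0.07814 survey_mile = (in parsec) 4.076e-15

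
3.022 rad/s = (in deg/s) 173.1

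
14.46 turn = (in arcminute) 3.123e+05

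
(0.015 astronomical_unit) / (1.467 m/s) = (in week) 2529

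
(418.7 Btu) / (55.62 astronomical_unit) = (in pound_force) 1.194e-08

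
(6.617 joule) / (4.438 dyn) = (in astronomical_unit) 9.967e-07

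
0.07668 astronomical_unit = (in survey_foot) 3.763e+10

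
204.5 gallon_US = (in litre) 774.1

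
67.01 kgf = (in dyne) 6.571e+07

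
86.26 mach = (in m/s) 2.937e+04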